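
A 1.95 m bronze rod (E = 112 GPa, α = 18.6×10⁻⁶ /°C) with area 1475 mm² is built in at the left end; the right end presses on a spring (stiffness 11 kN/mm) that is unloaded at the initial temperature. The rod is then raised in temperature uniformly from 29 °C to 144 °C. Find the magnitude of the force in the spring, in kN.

Free thermal expansion: δ_free = αΔT L = 18.6×10⁻⁶ × 115 × 1950 = 4.171 mm.
Let P be the compressive force at the spring. The rod shortens elastically by PL/(AE) and the spring compresses by P/k; together these equal δ_free.
P [ L/(AE) + 1/k ] = δ_free → P [ 1950/(1475×112×10³) + 1/(11×10³) ] = 4.171.
P = 4.171 / 0.0001027 = 40610 N.

P ≈ 40.6 kN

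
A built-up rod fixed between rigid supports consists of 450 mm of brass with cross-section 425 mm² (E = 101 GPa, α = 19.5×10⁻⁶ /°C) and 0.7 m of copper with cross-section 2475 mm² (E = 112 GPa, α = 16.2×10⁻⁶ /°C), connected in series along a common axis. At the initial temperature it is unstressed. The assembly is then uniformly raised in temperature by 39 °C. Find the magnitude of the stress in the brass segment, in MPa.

σ ≈ 142 MPa (compressive)

If the supports were absent, the total length change would be Σ αᵢΔT Lᵢ = 19.5×10⁻⁶×39×450 + 16.2×10⁻⁶×39×700 = 0.7845 mm.
The walls prevent any net length change, so an axial force P (same in every segment) develops. Compatibility: P · Σ Lᵢ/(AᵢEᵢ) = δ_free.
Σ Lᵢ/(AᵢEᵢ) = 450/(425×101×10³) + 700/(2475×112×10³) = 1.301×10⁻⁵ mm/N.
Hence P = δ_free / Σ(L/AE) = 0.7845/1.301×10⁻⁵ = 60.3 kN (compressive).
σ_{brass} = P / A = 60300 / 425 = 141.9 MPa.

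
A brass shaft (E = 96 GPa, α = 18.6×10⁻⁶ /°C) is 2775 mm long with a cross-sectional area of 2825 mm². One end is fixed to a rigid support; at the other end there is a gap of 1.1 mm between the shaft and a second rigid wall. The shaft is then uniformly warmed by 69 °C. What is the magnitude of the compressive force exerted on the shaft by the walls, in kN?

P ≈ 241 kN

If the wall were absent the shaft would grow by αΔT L = 18.6×10⁻⁶ × 69 × 2775 = 3.561 mm.
After closing the 1.1 mm clearance, 3.561 − 1.1 = 2.461 mm of expansion remains to be suppressed by the wall.
So σ = E(δ_free − g)/L = 96×10³ × 2.461/2775 = 85.15 MPa.
Force on the wall = σA = 85.15 × 2825 mm² = 240.6 kN.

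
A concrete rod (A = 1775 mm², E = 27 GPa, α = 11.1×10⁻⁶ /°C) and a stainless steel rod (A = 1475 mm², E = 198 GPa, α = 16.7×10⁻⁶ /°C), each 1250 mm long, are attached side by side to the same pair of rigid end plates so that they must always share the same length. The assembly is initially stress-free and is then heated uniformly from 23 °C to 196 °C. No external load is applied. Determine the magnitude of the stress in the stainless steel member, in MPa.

The stainless steel has the larger α, so on heating it would change length more than the concrete if both were free. The rigid plates force a common final length, so the stainless steel is put into compression and the concrete into tension, with equal and opposite forces P (no external load).
Compatibility of the two members (thermal + elastic change equal): (α₁ − α₂)ΔT = P·[1/(A₁E₁) + 1/(A₂E₂)].
|α₁ − α₂|·ΔT = 5.6×10⁻⁶ × 173 = 0.0009688.
1/(A₁E₁) + 1/(A₂E₂) = 1/(1775×27×10³) + 1/(1475×198×10³) = 2.429×10⁻⁸ N⁻¹.
P = 0.0009688 / 2.429×10⁻⁸ = 39880 N = 39.88 kN.
σ_{stainless steel} = P/A₂ = 39880/1475 = 27.04 MPa, compressive.

σ ≈ 27 MPa (compressive)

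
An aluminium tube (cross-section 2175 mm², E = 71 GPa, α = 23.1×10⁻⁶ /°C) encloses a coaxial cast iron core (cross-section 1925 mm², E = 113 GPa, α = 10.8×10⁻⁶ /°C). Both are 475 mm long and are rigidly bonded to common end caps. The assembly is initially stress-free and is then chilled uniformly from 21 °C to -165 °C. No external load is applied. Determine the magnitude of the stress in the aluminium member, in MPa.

σ ≈ 95 MPa (tensile)

Both members must finish at the same length. With the larger α, the aluminium tends to over-contract; the plates restrain it, putting the aluminium in tension and the cast iron in compression. With no external load the two internal forces are equal and opposite, magnitude P.
Compatibility of the two members (thermal + elastic change equal): (α₁ − α₂)ΔT = P·[1/(A₁E₁) + 1/(A₂E₂)].
|α₁ − α₂|·ΔT = 12.3×10⁻⁶ × 186 = 0.002288.
1/(A₁E₁) + 1/(A₂E₂) = 1/(2175×71×10³) + 1/(1925×113×10³) = 1.107×10⁻⁸ N⁻¹.
P = 0.002288 / 1.107×10⁻⁸ = 206600 N = 206.6 kN.
σ_{aluminium} = P/A₁ = 206600/2175 = 95 MPa, tensile.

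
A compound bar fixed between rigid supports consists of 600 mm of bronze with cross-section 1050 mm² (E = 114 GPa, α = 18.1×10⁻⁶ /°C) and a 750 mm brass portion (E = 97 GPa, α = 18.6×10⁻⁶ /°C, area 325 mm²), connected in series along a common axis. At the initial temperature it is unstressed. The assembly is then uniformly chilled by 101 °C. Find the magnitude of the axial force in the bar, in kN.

If the supports were absent, the total length change would be Σ αᵢΔT Lᵢ = 18.1×10⁻⁶×101×600 + 18.6×10⁻⁶×101×750 = 2.506 mm.
Since the ends are fixed, an axial force P builds up, equal in every segment, with P · Σ Lᵢ/(AᵢEᵢ) = δ_free.
The series flexibility is Σ Lᵢ/(AᵢEᵢ) = 600/(1050×114×10³) + 750/(325×97×10³) = 2.88×10⁻⁵ mm/N.
P = 2.506 / 2.88×10⁻⁵ = 87000 N = 87 kN, tensile.

P ≈ 87 kN (tensile)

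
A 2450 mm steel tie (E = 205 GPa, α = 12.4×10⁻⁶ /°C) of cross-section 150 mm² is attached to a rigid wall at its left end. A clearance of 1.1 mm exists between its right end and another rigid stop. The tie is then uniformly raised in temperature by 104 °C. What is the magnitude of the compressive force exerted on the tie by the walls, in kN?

P ≈ 25.8 kN

If the wall were absent the tie would grow by αΔT L = 12.4×10⁻⁶ × 104 × 2450 = 3.16 mm.
After closing the 1.1 mm clearance, 3.16 − 1.1 = 2.06 mm of expansion remains to be suppressed by the wall.
That suppressed elongation corresponds to σ = E·Δ/L = 205×10³ × 2.06/2450 = 172.3 MPa.
Force on the wall = σA = 172.3 × 150 mm² = 25.85 kN.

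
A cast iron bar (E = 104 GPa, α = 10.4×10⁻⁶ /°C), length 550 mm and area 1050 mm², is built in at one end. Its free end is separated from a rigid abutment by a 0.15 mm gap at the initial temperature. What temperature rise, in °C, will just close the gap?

ΔT ≈ 26.2 °C

Contact occurs when the free expansion equals the gap: αΔT L = 0.15 mm.
ΔT = 0.15 / (10.4×10⁻⁶ × 550) = 26.22 °C.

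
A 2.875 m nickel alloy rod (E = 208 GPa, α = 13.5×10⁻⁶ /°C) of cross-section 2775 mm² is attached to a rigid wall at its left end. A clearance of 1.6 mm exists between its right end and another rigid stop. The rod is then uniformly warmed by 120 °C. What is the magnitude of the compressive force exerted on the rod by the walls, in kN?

Free thermal elongation = αΔT L = 13.5×10⁻⁶ × 120 × 2875 = 4.657 mm.
The gap closes (δ_free > 1.6 mm) and the wall then resists a further 4.657 − 1.6 = 3.057 mm of expansion.
That suppressed elongation corresponds to σ = E·Δ/L = 208×10³ × 3.057/2875 = 221.2 MPa.
Force on the wall = σA = 221.2 × 2775 mm² = 613.8 kN.

P ≈ 614 kN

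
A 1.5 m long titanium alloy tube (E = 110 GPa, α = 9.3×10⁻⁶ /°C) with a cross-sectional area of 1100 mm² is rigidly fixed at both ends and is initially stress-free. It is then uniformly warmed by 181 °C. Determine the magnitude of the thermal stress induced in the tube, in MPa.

With length fixed, the mechanical strain must cancel the thermal strain αΔT = 9.3×10⁻⁶ × 181 = 1683.3×10⁻⁶.
σ = EαΔT = 110×10³ × 9.3×10⁻⁶ × 181 = 185.2 MPa (compressive; the tube is trying to expand).

σ ≈ 185 MPa (compressive)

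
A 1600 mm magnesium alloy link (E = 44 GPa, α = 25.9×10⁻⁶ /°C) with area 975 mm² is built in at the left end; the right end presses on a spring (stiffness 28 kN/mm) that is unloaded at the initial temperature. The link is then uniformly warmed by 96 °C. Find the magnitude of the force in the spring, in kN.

Free thermal expansion: δ_free = αΔT L = 25.9×10⁻⁶ × 96 × 1600 = 3.978 mm.
With a force P in the spring, the elastic change of the link is PL/(AE) and that of the spring is P/k; compatibility requires their sum to equal δ_free.
So P = δ_free / [L/(AE) + 1/k] = 3.978 / [ 1600/(975×44×10³) + 1/(28×10³) ].
P = 3.978 / 7.301×10⁻⁵ = 54490 N.

P ≈ 54.5 kN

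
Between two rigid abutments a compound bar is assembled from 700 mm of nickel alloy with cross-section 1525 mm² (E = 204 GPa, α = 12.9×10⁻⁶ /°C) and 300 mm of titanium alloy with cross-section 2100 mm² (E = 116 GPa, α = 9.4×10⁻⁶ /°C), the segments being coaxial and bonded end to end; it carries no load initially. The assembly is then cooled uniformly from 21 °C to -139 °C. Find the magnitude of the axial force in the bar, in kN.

Free thermal contraction of the whole bar: Σ αᵢΔT Lᵢ = 12.9×10⁻⁶×160×700 + 9.4×10⁻⁶×160×300 = 1.896 mm.
The walls prevent any net length change, so an axial force P (same in every segment) develops. Compatibility: P · Σ Lᵢ/(AᵢEᵢ) = δ_free.
Σ Lᵢ/(AᵢEᵢ) = 700/(1525×204×10³) + 300/(2100×116×10³) = 3.482×10⁻⁶ mm/N.
Hence P = δ_free / Σ(L/AE) = 1.896/3.482×10⁻⁶ = 544.6 kN (tensile).

P ≈ 545 kN (tensile)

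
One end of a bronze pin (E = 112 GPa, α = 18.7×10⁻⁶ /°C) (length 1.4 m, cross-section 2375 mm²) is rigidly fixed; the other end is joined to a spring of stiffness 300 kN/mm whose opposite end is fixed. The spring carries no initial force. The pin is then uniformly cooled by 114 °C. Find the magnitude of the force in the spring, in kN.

If the spring were absent the pin would shorten by αΔT L = 18.7×10⁻⁶ × 114 × 1400 = 2.985 mm.
With a force P in the spring, the elastic change of the pin is PL/(AE) and that of the spring is P/k; compatibility requires their sum to equal δ_free.
So P = δ_free / [L/(AE) + 1/k] = 2.985 / [ 1400/(2375×112×10³) + 1/(300×10³) ].
P = 2.985 / 8.596×10⁻⁶ = 347200 N.

P ≈ 347 kN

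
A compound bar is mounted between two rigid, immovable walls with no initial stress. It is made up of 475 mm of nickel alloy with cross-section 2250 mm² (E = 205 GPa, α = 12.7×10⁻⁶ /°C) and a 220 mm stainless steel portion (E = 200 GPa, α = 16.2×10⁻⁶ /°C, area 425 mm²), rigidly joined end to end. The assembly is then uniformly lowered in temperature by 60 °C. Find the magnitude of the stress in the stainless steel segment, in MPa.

With the walls removed the bar would change length by δ_free = Σ αᵢΔT Lᵢ = 12.7×10⁻⁶×60×475 + 16.2×10⁻⁶×60×220 = 0.5758 mm.
The walls prevent any net length change, so an axial force P (same in every segment) develops. Compatibility: P · Σ Lᵢ/(AᵢEᵢ) = δ_free.
The series flexibility is Σ Lᵢ/(AᵢEᵢ) = 475/(2250×205×10³) + 220/(425×200×10³) = 3.618×10⁻⁶ mm/N.
So P = 0.5758 / 3.618×10⁻⁶ = 159.1 kN, tensile.
σ_{stainless steel} = P / A = 159100 / 425 = 374.5 MPa.

σ ≈ 374 MPa (tensile)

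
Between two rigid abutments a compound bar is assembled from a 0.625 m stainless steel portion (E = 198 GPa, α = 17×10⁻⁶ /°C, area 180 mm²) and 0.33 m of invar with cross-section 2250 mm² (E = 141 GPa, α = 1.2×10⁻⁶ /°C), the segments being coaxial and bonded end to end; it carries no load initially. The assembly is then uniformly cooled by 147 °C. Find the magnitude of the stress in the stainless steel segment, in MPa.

If the supports were absent, the total length change would be Σ αᵢΔT Lᵢ = 17×10⁻⁶×147×625 + 1.2×10⁻⁶×147×330 = 1.62 mm.
Since the ends are fixed, an axial force P builds up, equal in every segment, with P · Σ Lᵢ/(AᵢEᵢ) = δ_free.
The series flexibility is Σ Lᵢ/(AᵢEᵢ) = 625/(180×198×10³) + 330/(2250×141×10³) = 1.858×10⁻⁵ mm/N.
Hence P = δ_free / Σ(L/AE) = 1.62/1.858×10⁻⁵ = 87.21 kN (tensile).
σ_{stainless steel} = P / A = 87210 / 180 = 484.5 MPa.

σ ≈ 485 MPa (tensile)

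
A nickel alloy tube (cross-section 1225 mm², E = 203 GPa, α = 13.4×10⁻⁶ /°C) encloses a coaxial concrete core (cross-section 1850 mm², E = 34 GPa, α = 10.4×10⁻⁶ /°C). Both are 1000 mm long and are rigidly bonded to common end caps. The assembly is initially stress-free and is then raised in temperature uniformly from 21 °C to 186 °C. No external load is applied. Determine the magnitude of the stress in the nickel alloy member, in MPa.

σ ≈ 20.3 MPa (compressive)

Equilibrium of a rigid end plate with no external load gives equal and opposite internal forces ±P in the two members. Since α_{nickel alloy} > α_{concrete}, heating drives the nickel alloy into compression and the concrete into tension.
Equating the net (thermal + elastic) strains gives |α₁ − α₂|·ΔT = P·[1/(A₁E₁) + 1/(A₂E₂)].
|α₁ − α₂|·ΔT = 3×10⁻⁶ × 165 = 0.000495.
1/(A₁E₁) + 1/(A₂E₂) = 1/(1225×203×10³) + 1/(1850×34×10³) = 1.992×10⁻⁸ N⁻¹.
P = 0.000495 / 1.992×10⁻⁸ = 24850 N = 24.85 kN.
σ_{nickel alloy} = P/A₁ = 24850/1225 = 20.29 MPa, compressive.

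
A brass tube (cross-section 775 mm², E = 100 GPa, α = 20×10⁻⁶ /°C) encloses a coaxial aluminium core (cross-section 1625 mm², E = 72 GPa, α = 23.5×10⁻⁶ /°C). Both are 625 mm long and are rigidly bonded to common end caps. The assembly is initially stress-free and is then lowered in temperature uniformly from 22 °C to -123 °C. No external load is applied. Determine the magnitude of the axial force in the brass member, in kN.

Equilibrium of a rigid end plate with no external load gives equal and opposite internal forces ±P in the two members. Since α_{aluminium} > α_{brass}, cooling drives the aluminium into tension and the brass into compression.
Equating the net (thermal + elastic) strains gives |α₁ − α₂|·ΔT = P·[1/(A₁E₁) + 1/(A₂E₂)].
|α₁ − α₂|·ΔT = 3.5×10⁻⁶ × 145 = 0.0005075.
1/(A₁E₁) + 1/(A₂E₂) = 1/(775×100×10³) + 1/(1625×72×10³) = 2.145×10⁻⁸ N⁻¹.
P = 0.0005075 / 2.145×10⁻⁸ = 23660 N = 23.66 kN.

P ≈ 23.7 kN (compressive in the brass)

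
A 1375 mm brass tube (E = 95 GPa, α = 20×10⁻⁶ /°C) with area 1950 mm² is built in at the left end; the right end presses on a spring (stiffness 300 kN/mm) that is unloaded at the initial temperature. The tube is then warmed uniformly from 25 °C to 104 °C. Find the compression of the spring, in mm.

δ ≈ 0.673 mm

The unrestrained thermal change is αΔT L = 20×10⁻⁶ × 79 × 1375 = 2.172 mm.
With a force P in the spring, the elastic change of the tube is PL/(AE) and that of the spring is P/k; compatibility requires their sum to equal δ_free.
So P = δ_free / [L/(AE) + 1/k] = 2.172 / [ 1375/(1950×95×10³) + 1/(300×10³) ].
P = 2.172 / 1.076×10⁻⁵ = 202000 N.
Spring compression = P/k = 202000/(300×10³) = 0.6733 mm.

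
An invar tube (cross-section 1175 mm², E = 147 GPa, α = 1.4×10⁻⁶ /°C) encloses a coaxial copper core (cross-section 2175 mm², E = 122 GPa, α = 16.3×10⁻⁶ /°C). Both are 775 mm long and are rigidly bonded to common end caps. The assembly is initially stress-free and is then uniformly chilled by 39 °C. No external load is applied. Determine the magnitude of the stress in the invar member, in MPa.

The copper has the larger α, so on cooling it would change length more than the invar if both were free. The rigid plates force a common final length, so the copper is put into tension and the invar into compression, with equal and opposite forces P (no external load).
Equating the net (thermal + elastic) strains gives |α₁ − α₂|·ΔT = P·[1/(A₁E₁) + 1/(A₂E₂)].
|α₁ − α₂|·ΔT = 14.9×10⁻⁶ × 39 = 0.0005811.
1/(A₁E₁) + 1/(A₂E₂) = 1/(1175×147×10³) + 1/(2175×122×10³) = 9.558×10⁻⁹ N⁻¹.
P = 0.0005811 / 9.558×10⁻⁹ = 60800 N = 60.8 kN.
σ_{invar} = P/A₁ = 60800/1175 = 51.74 MPa, compressive.

σ ≈ 51.7 MPa (compressive)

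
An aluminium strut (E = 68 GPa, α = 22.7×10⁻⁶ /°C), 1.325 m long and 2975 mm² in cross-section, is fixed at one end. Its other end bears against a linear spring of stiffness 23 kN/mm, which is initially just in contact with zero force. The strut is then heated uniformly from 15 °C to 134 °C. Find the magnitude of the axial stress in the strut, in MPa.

Free thermal expansion: δ_free = αΔT L = 22.7×10⁻⁶ × 119 × 1325 = 3.579 mm.
With a force P in the spring, the elastic change of the strut is PL/(AE) and that of the spring is P/k; compatibility requires their sum to equal δ_free.
P [ L/(AE) + 1/k ] = δ_free → P [ 1325/(2975×68×10³) + 1/(23×10³) ] = 3.579.
P = 3.579 / 5.003×10⁻⁵ = 71540 N.
σ = P/A = 71540/2975 = 24.05 MPa.

σ ≈ 24 MPa (compressive)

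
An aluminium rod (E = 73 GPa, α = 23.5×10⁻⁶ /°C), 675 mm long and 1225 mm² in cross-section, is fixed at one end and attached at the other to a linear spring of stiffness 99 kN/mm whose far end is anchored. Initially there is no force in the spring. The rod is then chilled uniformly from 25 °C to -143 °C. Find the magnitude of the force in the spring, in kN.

The unrestrained thermal change is αΔT L = 23.5×10⁻⁶ × 168 × 675 = 2.665 mm.
Let P be the tensile force in the spring. The rod extends elastically by PL/(AE) and the spring stretches by P/k; together these equal δ_free.
So P = δ_free / [L/(AE) + 1/k] = 2.665 / [ 675/(1225×73×10³) + 1/(99×10³) ].
P = 2.665 / 1.765×10⁻⁵ = 151000 N.

P ≈ 151 kN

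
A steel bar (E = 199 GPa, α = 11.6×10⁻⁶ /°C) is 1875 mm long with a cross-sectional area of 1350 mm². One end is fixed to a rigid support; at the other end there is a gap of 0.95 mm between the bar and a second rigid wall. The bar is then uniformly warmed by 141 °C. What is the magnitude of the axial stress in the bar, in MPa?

σ ≈ 225 MPa (compressive)

Unrestrained expansion: δ_free = αΔT L = 11.6×10⁻⁶ × 141 × 1875 = 3.067 mm.
This exceeds the 0.95 mm gap, so the wall pushes back. The portion of expansion that must be recovered elastically is δ_free − gap = 3.067 − 0.95 = 2.117 mm.
So σ = E(δ_free − g)/L = 199×10³ × 2.117/1875 = 224.7 MPa.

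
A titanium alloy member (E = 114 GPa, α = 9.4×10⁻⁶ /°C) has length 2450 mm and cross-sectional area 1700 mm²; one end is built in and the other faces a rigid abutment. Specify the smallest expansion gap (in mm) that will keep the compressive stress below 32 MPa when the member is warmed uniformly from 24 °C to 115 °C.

Free expansion if unrestrained: δ_free = αΔT L = 9.4×10⁻⁶ × 91 × 2450 = 2.096 mm.
At the allowable stress the elastic shortening the wall may impose is σL/E = 32 × 2450 / (114×10³) = 0.6877 mm.
The gap must absorb the remainder: g_min = 2.096 − 0.6877 = 1.408 mm.

g ≈ 1.41 mm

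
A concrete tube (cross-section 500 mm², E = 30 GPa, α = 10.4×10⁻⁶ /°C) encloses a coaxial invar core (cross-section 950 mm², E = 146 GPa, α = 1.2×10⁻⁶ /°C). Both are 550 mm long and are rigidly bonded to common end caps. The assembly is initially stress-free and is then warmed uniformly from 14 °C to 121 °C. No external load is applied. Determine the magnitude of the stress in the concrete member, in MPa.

σ ≈ 26.6 MPa (compressive)

The concrete has the larger α, so on heating it would change length more than the invar if both were free. The rigid plates force a common final length, so the concrete is put into compression and the invar into tension, with equal and opposite forces P (no external load).
Equating the net (thermal + elastic) strains gives |α₁ − α₂|·ΔT = P·[1/(A₁E₁) + 1/(A₂E₂)].
|α₁ − α₂|·ΔT = 9.2×10⁻⁶ × 107 = 0.0009844.
1/(A₁E₁) + 1/(A₂E₂) = 1/(500×30×10³) + 1/(950×146×10³) = 7.388×10⁻⁸ N⁻¹.
So P = 0.0009844 / 7.388×10⁻⁸ = 13.32 kN.
σ_{concrete} = P/A₁ = 13320/500 = 26.65 MPa, compressive.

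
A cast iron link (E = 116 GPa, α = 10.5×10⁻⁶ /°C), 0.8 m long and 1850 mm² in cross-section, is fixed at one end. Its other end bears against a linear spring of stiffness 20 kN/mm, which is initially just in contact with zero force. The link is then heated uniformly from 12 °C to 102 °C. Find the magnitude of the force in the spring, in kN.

P ≈ 14.1 kN

If the spring were absent the link would lengthen by αΔT L = 10.5×10⁻⁶ × 90 × 800 = 0.756 mm.
With a force P in the spring, the elastic change of the link is PL/(AE) and that of the spring is P/k; compatibility requires their sum to equal δ_free.
P [ L/(AE) + 1/k ] = δ_free → P [ 800/(1850×116×10³) + 1/(20×10³) ] = 0.756.
P = 0.756 / 5.373×10⁻⁵ = 14070 N.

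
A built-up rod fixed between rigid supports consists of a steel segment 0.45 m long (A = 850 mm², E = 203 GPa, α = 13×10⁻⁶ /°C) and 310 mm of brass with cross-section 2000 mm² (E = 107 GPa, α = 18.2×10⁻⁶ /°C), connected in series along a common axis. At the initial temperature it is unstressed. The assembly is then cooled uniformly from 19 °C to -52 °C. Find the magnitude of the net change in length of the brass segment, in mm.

With the walls removed the bar would change length by δ_free = Σ αᵢΔT Lᵢ = 13×10⁻⁶×71×450 + 18.2×10⁻⁶×71×310 = 0.8159 mm.
The walls prevent any net length change, so an axial force P (same in every segment) develops. Compatibility: P · Σ Lᵢ/(AᵢEᵢ) = δ_free.
Σ Lᵢ/(AᵢEᵢ) = 450/(850×203×10³) + 310/(2000×107×10³) = 4.057×10⁻⁶ mm/N.
So P = 0.8159 / 4.057×10⁻⁶ = 201.1 kN, tensile.
For the brass segment, free thermal change = 18.2×10⁻⁶×71×310 = 0.4006 mm and elastic change from P = 201100×310/(2000×107×10³) = 0.2914 mm; these oppose, so the net change is 0.109 mm (segment shortens).

|ΔL| ≈ 0.109 mm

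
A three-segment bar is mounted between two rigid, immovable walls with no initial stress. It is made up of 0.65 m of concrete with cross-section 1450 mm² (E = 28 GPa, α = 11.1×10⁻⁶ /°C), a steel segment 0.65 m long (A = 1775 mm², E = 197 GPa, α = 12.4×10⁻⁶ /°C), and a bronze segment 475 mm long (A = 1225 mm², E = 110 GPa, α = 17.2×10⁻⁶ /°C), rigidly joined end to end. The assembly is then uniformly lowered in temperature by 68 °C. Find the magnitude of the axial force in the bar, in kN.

With the walls removed the bar would change length by δ_free = Σ αᵢΔT Lᵢ = 11.1×10⁻⁶×68×650 + 12.4×10⁻⁶×68×650 + 17.2×10⁻⁶×68×475 = 1.594 mm.
The rigid supports impose zero overall length change; the single axial force P common to all segments must satisfy P Σ Lᵢ/(AᵢEᵢ) = δ_free.
The series flexibility is Σ Lᵢ/(AᵢEᵢ) = 650/(1450×28×10³) + 650/(1775×197×10³) + 475/(1225×110×10³) = 2.139×10⁻⁵ mm/N.
So P = 1.594 / 2.139×10⁻⁵ = 74.52 kN, tensile.

P ≈ 74.5 kN (tensile)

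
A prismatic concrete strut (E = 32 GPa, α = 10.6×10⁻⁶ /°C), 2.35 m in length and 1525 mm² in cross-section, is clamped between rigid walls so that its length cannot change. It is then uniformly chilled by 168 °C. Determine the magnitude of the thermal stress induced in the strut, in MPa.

Because both ends are immovable the net strain is zero, and the suppressed thermal strain is αΔT = 10.6×10⁻⁶ × 168 = 1780.8×10⁻⁶.
Hence σ = E·αΔT = 32×10³ × 1780.8×10⁻⁶ = 56.99 MPa, tensile.

σ ≈ 57 MPa (tensile)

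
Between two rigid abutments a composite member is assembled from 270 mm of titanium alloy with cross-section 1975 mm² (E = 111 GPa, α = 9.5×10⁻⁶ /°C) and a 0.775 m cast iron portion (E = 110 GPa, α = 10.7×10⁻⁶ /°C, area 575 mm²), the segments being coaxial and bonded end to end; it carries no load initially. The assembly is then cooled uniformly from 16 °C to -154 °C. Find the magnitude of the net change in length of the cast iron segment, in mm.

|ΔL| ≈ 0.267 mm

Free thermal contraction of the whole bar: Σ αᵢΔT Lᵢ = 9.5×10⁻⁶×170×270 + 10.7×10⁻⁶×170×775 = 1.846 mm.
The walls prevent any net length change, so an axial force P (same in every segment) develops. Compatibility: P · Σ Lᵢ/(AᵢEᵢ) = δ_free.
Σ Lᵢ/(AᵢEᵢ) = 270/(1975×111×10³) + 775/(575×110×10³) = 1.348×10⁻⁵ mm/N.
P = 1.846 / 1.348×10⁻⁵ = 136900 N = 136.9 kN, tensile.
For the cast iron segment, free thermal change = 10.7×10⁻⁶×170×775 = 1.41 mm and elastic change from P = 136900×775/(575×110×10³) = 1.677 mm; these oppose, so the net change is 0.267 mm (segment lengthens).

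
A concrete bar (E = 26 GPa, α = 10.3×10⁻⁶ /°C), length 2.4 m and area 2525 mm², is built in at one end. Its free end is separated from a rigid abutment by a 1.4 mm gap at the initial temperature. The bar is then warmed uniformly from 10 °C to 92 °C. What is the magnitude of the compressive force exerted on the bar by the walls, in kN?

P ≈ 17.2 kN

Free thermal elongation = αΔT L = 10.3×10⁻⁶ × 82 × 2400 = 2.027 mm.
After closing the 1.4 mm clearance, 2.027 − 1.4 = 0.627 mm of expansion remains to be suppressed by the wall.
So σ = E(δ_free − g)/L = 26×10³ × 0.627/2400 = 6.793 MPa.
Force on the wall = σA = 6.793 × 2525 mm² = 17.15 kN.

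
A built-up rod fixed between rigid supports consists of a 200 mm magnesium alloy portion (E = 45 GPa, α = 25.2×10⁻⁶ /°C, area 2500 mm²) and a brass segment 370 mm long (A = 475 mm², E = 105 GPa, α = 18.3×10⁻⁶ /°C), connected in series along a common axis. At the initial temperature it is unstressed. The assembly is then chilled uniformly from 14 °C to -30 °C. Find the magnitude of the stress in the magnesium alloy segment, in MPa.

With the walls removed the bar would change length by δ_free = Σ αᵢΔT Lᵢ = 25.2×10⁻⁶×44×200 + 18.3×10⁻⁶×44×370 = 0.5197 mm.
The walls prevent any net length change, so an axial force P (same in every segment) develops. Compatibility: P · Σ Lᵢ/(AᵢEᵢ) = δ_free.
Σ Lᵢ/(AᵢEᵢ) = 200/(2500×45×10³) + 370/(475×105×10³) = 9.196×10⁻⁶ mm/N.
P = 0.5197 / 9.196×10⁻⁶ = 56510 N = 56.51 kN, tensile.
σ_{magnesium alloy} = P / A = 56510 / 2500 = 22.6 MPa.

σ ≈ 22.6 MPa (tensile)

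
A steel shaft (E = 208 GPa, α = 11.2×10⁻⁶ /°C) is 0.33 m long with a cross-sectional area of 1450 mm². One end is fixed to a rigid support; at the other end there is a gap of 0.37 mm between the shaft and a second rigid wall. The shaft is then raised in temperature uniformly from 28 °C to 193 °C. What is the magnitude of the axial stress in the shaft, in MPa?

Unrestrained expansion: δ_free = αΔT L = 11.2×10⁻⁶ × 165 × 330 = 0.6098 mm.
This exceeds the 0.37 mm gap, so the wall pushes back. The portion of expansion that must be recovered elastically is δ_free − gap = 0.6098 − 0.37 = 0.2398 mm.
Compatibility: PL/(AE) = 0.2398 mm, so σ = P/A = E × (0.2398/330) = 151.2 MPa.

σ ≈ 151 MPa (compressive)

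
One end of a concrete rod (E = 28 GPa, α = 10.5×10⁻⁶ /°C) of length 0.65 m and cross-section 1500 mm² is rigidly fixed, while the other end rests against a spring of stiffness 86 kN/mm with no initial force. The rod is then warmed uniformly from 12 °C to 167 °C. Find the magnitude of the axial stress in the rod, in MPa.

σ ≈ 26 MPa (compressive)

If the spring were absent the rod would lengthen by αΔT L = 10.5×10⁻⁶ × 155 × 650 = 1.058 mm.
Let P be the compressive force at the spring. The rod shortens elastically by PL/(AE) and the spring compresses by P/k; together these equal δ_free.
So P = δ_free / [L/(AE) + 1/k] = 1.058 / [ 650/(1500×28×10³) + 1/(86×10³) ].
P = 1.058 / 2.71×10⁻⁵ = 39030 N.
σ = P/A = 39030/1500 = 26.02 MPa.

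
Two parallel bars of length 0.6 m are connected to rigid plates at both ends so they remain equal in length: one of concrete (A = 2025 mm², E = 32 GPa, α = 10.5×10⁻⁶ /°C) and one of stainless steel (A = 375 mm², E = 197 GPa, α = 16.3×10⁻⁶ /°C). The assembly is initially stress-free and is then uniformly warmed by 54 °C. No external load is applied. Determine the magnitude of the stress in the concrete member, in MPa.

σ ≈ 5.34 MPa (tensile)

Both members must finish at the same length. With the larger α, the stainless steel tends to over-expand; the plates restrain it, putting the stainless steel in compression and the concrete in tension. With no external load the two internal forces are equal and opposite, magnitude P.
Setting the final lengths equal and cancelling L: (α₁ − α₂)ΔT = P/(A₁E₁) + P/(A₂E₂).
|α₁ − α₂|·ΔT = 5.8×10⁻⁶ × 54 = 0.0003132.
1/(A₁E₁) + 1/(A₂E₂) = 1/(2025×32×10³) + 1/(375×197×10³) = 2.897×10⁻⁸ N⁻¹.
P = 0.0003132 / 2.897×10⁻⁸ = 10810 N = 10.81 kN.
σ_{concrete} = P/A₁ = 10810/2025 = 5.339 MPa, tensile.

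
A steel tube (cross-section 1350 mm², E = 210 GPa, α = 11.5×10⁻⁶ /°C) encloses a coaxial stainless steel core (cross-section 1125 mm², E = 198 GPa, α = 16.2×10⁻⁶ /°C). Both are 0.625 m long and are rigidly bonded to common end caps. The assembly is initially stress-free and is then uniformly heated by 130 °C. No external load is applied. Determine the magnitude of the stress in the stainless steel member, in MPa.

Equilibrium of a rigid end plate with no external load gives equal and opposite internal forces ±P in the two members. Since α_{stainless steel} > α_{steel}, heating drives the stainless steel into compression and the steel into tension.
Setting the final lengths equal and cancelling L: (α₁ − α₂)ΔT = P/(A₁E₁) + P/(A₂E₂).
|α₁ − α₂|·ΔT = 4.7×10⁻⁶ × 130 = 0.000611.
1/(A₁E₁) + 1/(A₂E₂) = 1/(1350×210×10³) + 1/(1125×198×10³) = 8.017×10⁻⁹ N⁻¹.
So P = 0.000611 / 8.017×10⁻⁹ = 76.22 kN.
σ_{stainless steel} = P/A₂ = 76220/1125 = 67.75 MPa, compressive.

σ ≈ 67.7 MPa (compressive)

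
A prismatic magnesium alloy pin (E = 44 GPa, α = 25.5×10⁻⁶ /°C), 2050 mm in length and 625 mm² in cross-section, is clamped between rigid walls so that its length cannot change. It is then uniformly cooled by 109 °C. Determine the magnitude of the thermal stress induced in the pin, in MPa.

With length fixed, the mechanical strain must cancel the thermal strain αΔT = 25.5×10⁻⁶ × 109 = 2779.5×10⁻⁶.
Hence σ = E·αΔT = 44×10³ × 2779.5×10⁻⁶ = 122.3 MPa, tensile.

σ ≈ 122 MPa (tensile)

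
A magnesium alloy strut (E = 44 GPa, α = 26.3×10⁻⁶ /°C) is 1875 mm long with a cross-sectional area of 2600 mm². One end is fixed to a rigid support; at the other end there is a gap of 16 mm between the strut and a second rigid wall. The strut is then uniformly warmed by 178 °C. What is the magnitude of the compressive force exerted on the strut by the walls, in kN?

P ≈ 0 kN

If the wall were absent the strut would grow by αΔT L = 26.3×10⁻⁶ × 178 × 1875 = 8.778 mm.
This is smaller than the 16 mm clearance, so the strut expands freely without reaching the stop — the stress is zero.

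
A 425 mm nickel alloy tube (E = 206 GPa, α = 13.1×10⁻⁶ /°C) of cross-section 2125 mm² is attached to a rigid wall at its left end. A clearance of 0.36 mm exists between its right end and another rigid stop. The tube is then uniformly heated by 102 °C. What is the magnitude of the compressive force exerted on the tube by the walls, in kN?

If the wall were absent the tube would grow by αΔT L = 13.1×10⁻⁶ × 102 × 425 = 0.5679 mm.
This exceeds the 0.36 mm gap, so the wall pushes back. The portion of expansion that must be recovered elastically is δ_free − gap = 0.5679 − 0.36 = 0.2079 mm.
That suppressed elongation corresponds to σ = E·Δ/L = 206×10³ × 0.2079/425 = 100.8 MPa.
Force on the wall = σA = 100.8 × 2125 mm² = 214.1 kN.

P ≈ 214 kN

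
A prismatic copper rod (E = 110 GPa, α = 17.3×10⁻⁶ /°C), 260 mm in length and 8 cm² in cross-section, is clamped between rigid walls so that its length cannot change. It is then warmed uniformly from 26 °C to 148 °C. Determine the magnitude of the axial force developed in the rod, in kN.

P ≈ 186 kN (compressive)

Full restraint means ε = 0, so the stress is σ = EαΔT = 110×10³ × 17.3×10⁻⁶ × 122 = 232.2 MPa.
P = AEαΔT = 800 × 110×10³ × 17.3×10⁻⁶ × 122 = 185.7 kN (compressive).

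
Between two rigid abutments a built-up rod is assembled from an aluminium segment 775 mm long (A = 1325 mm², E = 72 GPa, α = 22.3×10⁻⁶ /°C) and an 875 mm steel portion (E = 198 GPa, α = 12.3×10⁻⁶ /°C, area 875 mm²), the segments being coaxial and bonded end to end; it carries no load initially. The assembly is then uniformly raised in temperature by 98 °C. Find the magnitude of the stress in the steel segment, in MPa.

Free thermal expansion of the whole bar: Σ αᵢΔT Lᵢ = 22.3×10⁻⁶×98×775 + 12.3×10⁻⁶×98×875 = 2.748 mm.
The rigid supports impose zero overall length change; the single axial force P common to all segments must satisfy P Σ Lᵢ/(AᵢEᵢ) = δ_free.
Σ Lᵢ/(AᵢEᵢ) = 775/(1325×72×10³) + 875/(875×198×10³) = 1.317×10⁻⁵ mm/N.
P = 2.748 / 1.317×10⁻⁵ = 208600 N = 208.6 kN, compressive.
σ_{steel} = P / A = 208600 / 875 = 238.4 MPa.

σ ≈ 238 MPa (compressive)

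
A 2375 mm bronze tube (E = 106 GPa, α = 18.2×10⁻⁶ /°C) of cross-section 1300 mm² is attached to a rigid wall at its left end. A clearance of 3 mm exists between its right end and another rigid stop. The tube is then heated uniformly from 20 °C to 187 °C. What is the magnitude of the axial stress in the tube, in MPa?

Unrestrained expansion: δ_free = αΔT L = 18.2×10⁻⁶ × 167 × 2375 = 7.219 mm.
This exceeds the 3 mm gap, so the wall pushes back. The portion of expansion that must be recovered elastically is δ_free − gap = 7.219 − 3 = 4.219 mm.
That suppressed elongation corresponds to σ = E·Δ/L = 106×10³ × 4.219/2375 = 188.3 MPa.

σ ≈ 188 MPa (compressive)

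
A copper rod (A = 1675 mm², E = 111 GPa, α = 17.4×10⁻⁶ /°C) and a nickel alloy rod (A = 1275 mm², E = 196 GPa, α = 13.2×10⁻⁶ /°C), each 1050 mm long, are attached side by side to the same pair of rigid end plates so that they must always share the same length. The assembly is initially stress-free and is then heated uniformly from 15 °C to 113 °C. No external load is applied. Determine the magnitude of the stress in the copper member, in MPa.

σ ≈ 26.2 MPa (compressive)

Both members must finish at the same length. With the larger α, the copper tends to over-expand; the plates restrain it, putting the copper in compression and the nickel alloy in tension. With no external load the two internal forces are equal and opposite, magnitude P.
Equating the net (thermal + elastic) strains gives |α₁ − α₂|·ΔT = P·[1/(A₁E₁) + 1/(A₂E₂)].
|α₁ − α₂|·ΔT = 4.2×10⁻⁶ × 98 = 0.0004116.
1/(A₁E₁) + 1/(A₂E₂) = 1/(1675×111×10³) + 1/(1275×196×10³) = 9.38×10⁻⁹ N⁻¹.
So P = 0.0004116 / 9.38×10⁻⁹ = 43.88 kN.
σ_{copper} = P/A₁ = 43880/1675 = 26.2 MPa, compressive.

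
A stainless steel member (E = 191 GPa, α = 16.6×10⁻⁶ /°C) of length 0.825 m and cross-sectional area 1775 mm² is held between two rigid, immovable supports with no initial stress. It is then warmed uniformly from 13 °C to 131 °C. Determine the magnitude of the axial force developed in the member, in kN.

P ≈ 664 kN (compressive)

With zero net strain, σ = E·αΔT = 191 GPa × 16.6×10⁻⁶ × 118 = 374.1 MPa.
Axial force P = σA = 374.1 × 1775 = 664100 N = 664.1 kN, compressive.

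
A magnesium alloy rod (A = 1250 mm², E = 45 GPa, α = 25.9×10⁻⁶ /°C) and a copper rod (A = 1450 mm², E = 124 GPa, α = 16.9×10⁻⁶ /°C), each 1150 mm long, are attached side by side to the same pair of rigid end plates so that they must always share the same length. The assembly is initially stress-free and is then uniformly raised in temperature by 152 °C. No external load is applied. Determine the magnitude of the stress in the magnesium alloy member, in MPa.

The magnesium alloy has the larger α, so on heating it would change length more than the copper if both were free. The rigid plates force a common final length, so the magnesium alloy is put into compression and the copper into tension, with equal and opposite forces P (no external load).
Compatibility of the two members (thermal + elastic change equal): (α₁ − α₂)ΔT = P·[1/(A₁E₁) + 1/(A₂E₂)].
|α₁ − α₂|·ΔT = 9×10⁻⁶ × 152 = 0.001368.
1/(A₁E₁) + 1/(A₂E₂) = 1/(1250×45×10³) + 1/(1450×124×10³) = 2.334×10⁻⁸ N⁻¹.
So P = 0.001368 / 2.334×10⁻⁸ = 58.61 kN.
σ_{magnesium alloy} = P/A₁ = 58610/1250 = 46.89 MPa, compressive.

σ ≈ 46.9 MPa (compressive)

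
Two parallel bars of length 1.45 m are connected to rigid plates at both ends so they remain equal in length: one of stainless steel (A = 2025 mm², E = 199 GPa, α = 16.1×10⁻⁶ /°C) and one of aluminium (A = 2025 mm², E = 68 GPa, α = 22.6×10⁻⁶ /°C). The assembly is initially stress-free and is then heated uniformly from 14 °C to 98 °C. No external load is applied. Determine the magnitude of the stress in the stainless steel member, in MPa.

σ ≈ 27.7 MPa (tensile)

Both members must finish at the same length. With the larger α, the aluminium tends to over-expand; the plates restrain it, putting the aluminium in compression and the stainless steel in tension. With no external load the two internal forces are equal and opposite, magnitude P.
Compatibility of the two members (thermal + elastic change equal): (α₁ − α₂)ΔT = P·[1/(A₁E₁) + 1/(A₂E₂)].
|α₁ − α₂|·ΔT = 6.5×10⁻⁶ × 84 = 0.000546.
1/(A₁E₁) + 1/(A₂E₂) = 1/(2025×199×10³) + 1/(2025×68×10³) = 9.744×10⁻⁹ N⁻¹.
So P = 0.000546 / 9.744×10⁻⁹ = 56.04 kN.
σ_{stainless steel} = P/A₁ = 56040/2025 = 27.67 MPa, tensile.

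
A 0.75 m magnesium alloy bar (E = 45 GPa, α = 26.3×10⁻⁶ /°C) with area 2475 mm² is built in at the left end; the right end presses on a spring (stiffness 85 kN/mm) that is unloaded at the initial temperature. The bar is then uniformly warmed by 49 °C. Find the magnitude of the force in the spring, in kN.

P ≈ 52.2 kN

If the spring were absent the bar would lengthen by αΔT L = 26.3×10⁻⁶ × 49 × 750 = 0.9665 mm.
With a force P in the spring, the elastic change of the bar is PL/(AE) and that of the spring is P/k; compatibility requires their sum to equal δ_free.
So P = δ_free / [L/(AE) + 1/k] = 0.9665 / [ 750/(2475×45×10³) + 1/(85×10³) ].
P = 0.9665 / 1.85×10⁻⁵ = 52250 N.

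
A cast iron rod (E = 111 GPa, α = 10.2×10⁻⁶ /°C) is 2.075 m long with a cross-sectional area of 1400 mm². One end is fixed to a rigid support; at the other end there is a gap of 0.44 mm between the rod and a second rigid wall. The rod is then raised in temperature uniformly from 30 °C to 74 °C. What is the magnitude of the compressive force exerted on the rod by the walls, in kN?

P ≈ 36.8 kN

Unrestrained expansion: δ_free = αΔT L = 10.2×10⁻⁶ × 44 × 2075 = 0.9313 mm.
The gap closes (δ_free > 0.44 mm) and the wall then resists a further 0.9313 − 0.44 = 0.4913 mm of expansion.
Compatibility: PL/(AE) = 0.4913 mm, so σ = P/A = E × (0.4913/2075) = 26.28 MPa.
P = σA = 26.28 × 1400 = 36.79 kN.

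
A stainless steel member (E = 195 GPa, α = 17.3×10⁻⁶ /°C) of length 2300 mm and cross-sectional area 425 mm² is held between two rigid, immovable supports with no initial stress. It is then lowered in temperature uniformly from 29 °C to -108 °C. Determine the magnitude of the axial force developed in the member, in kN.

Full restraint means ε = 0, so the stress is σ = EαΔT = 195×10³ × 17.3×10⁻⁶ × 137 = 462.2 MPa.
Then P = σA = 462.2 × 425 mm² = 196.4 kN, tensile.

P ≈ 196 kN (tensile)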